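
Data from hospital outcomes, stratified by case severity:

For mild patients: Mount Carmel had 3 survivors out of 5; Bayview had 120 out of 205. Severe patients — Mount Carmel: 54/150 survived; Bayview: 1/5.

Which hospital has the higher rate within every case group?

Mild: Mount Carmel 3/5 = 60.0%, Bayview 120/205 = 58.5% → Mount Carmel
Severe: Mount Carmel 54/150 = 36.0%, Bayview 1/5 = 20.0% → Mount Carmel
Mount Carmel has the higher rate in both groups.

Mount Carmel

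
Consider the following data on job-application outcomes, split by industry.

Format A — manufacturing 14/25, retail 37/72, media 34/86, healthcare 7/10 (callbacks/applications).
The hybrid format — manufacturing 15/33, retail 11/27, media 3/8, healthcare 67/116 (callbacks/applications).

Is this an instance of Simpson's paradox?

Yes

Manufacturing: Format A 14/25 = 56.0%, the hybrid format 15/33 = 45.5% → Format A
Retail: Format A 37/72 = 51.4%, the hybrid format 11/27 = 40.7% → Format A
Media: Format A 34/86 = 39.5%, the hybrid format 3/8 = 37.5% → Format A
Healthcare: Format A 7/10 = 70.0%, the hybrid format 67/116 = 57.8% → Format A
Overall: Format A 92/193 = 47.7%, the hybrid format 96/184 = 52.2% → the hybrid format
Format A wins each industry group but the hybrid format wins overall — the comparison reverses. Format A's applications skew toward media, which has a lower base rate.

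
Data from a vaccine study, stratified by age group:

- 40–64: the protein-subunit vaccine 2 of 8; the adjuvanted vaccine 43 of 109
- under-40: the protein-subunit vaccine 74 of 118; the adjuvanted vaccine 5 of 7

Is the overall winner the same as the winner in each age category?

40–64: the protein-subunit vaccine 2/8 = 25.0%, the adjuvanted vaccine 43/109 = 39.4% → the adjuvanted vaccine
Under-40: the protein-subunit vaccine 74/118 = 62.7%, the adjuvanted vaccine 5/7 = 71.4% → the adjuvanted vaccine
Overall: the protein-subunit vaccine 76/126 = 60.3%, the adjuvanted vaccine 48/116 = 41.4% → the protein-subunit vaccine
The adjuvanted vaccine wins each age group but the protein-subunit vaccine wins overall — the comparison reverses. The adjuvanted vaccine's recipients skew toward 40–64, which has a lower base rate.

No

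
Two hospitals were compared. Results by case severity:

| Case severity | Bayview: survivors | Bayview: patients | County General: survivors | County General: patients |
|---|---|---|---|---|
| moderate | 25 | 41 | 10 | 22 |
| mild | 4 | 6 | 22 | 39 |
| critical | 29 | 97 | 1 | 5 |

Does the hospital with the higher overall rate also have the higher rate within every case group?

No

Moderate: Bayview 25/41 = 61.0%, County General 10/22 = 45.5% → Bayview
Mild: Bayview 4/6 = 66.7%, County General 22/39 = 56.4% → Bayview
Critical: Bayview 29/97 = 29.9%, County General 1/5 = 20.0% → Bayview
Overall: Bayview 58/144 = 40.3%, County General 33/66 = 50.0% → County General
Bayview wins each case group but County General wins overall — the comparison reverses. Bayview's patients skew toward critical, which has a lower base rate.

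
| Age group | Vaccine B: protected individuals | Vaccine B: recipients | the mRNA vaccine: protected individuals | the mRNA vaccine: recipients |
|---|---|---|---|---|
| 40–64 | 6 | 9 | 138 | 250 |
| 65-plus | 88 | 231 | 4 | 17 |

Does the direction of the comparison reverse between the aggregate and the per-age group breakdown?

Yes

40–64: Vaccine B 6/9 = 66.7%, the mRNA vaccine 138/250 = 55.2% → Vaccine B
65-plus: Vaccine B 88/231 = 38.1%, the mRNA vaccine 4/17 = 23.5% → Vaccine B
Overall: Vaccine B 94/240 = 39.2%, the mRNA vaccine 142/267 = 53.2% → the mRNA vaccine
Vaccine B wins each age group but the mRNA vaccine wins overall — the comparison reverses. Vaccine B's recipients skew toward 65-plus, which has a lower base rate.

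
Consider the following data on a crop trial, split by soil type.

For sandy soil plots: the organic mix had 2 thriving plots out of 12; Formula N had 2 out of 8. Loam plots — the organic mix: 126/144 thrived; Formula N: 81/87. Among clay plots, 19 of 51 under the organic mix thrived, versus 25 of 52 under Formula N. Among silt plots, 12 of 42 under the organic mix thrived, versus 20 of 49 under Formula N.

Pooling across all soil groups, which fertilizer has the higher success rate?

Formula N

Sandy soil: the organic mix 2/12 = 16.7%, Formula N 2/8 = 25.0% → Formula N
Loam: the organic mix 126/144 = 87.5%, Formula N 81/87 = 93.1% → Formula N
Clay: the organic mix 19/51 = 37.3%, Formula N 25/52 = 48.1% → Formula N
Silt: the organic mix 12/42 = 28.6%, Formula N 20/49 = 40.8% → Formula N
Overall: the organic mix 159/249 = 63.9%, Formula N 128/196 = 65.3% → Formula N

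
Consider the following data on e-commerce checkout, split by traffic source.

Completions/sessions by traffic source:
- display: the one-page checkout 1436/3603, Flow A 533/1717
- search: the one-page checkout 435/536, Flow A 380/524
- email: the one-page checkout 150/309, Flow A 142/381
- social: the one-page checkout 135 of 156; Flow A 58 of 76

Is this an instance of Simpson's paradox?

Display: the one-page checkout 1436/3603 = 39.9%, Flow A 533/1717 = 31.0% → the one-page checkout
Search: the one-page checkout 435/536 = 81.2%, Flow A 380/524 = 72.5% → the one-page checkout
Email: the one-page checkout 150/309 = 48.5%, Flow A 142/381 = 37.3% → the one-page checkout
Social: the one-page checkout 135/156 = 86.5%, Flow A 58/76 = 76.3% → the one-page checkout
Overall: the one-page checkout 2156/4604 = 46.8%, Flow A 1113/2698 = 41.3% → the one-page checkout
The one-page checkout wins overall and in every traffic group — no reversal.

No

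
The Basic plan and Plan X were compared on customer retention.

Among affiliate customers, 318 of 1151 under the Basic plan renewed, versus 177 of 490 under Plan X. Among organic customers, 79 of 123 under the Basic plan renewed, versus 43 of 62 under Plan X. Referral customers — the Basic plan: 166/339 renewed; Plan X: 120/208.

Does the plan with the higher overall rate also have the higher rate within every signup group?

Affiliate: the Basic plan 318/1151 = 27.6%, Plan X 177/490 = 36.1% → Plan X
Organic: the Basic plan 79/123 = 64.2%, Plan X 43/62 = 69.4% → Plan X
Referral: the Basic plan 166/339 = 49.0%, Plan X 120/208 = 57.7% → Plan X
Overall: the Basic plan 563/1613 = 34.9%, Plan X 340/760 = 44.7% → Plan X
Plan X wins overall and in every signup group — no reversal.

Yes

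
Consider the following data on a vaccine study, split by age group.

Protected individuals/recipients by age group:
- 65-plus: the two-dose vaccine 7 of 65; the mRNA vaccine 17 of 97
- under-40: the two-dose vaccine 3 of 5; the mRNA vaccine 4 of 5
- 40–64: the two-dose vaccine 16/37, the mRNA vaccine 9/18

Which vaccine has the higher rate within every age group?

65-plus: the two-dose vaccine 7/65 = 10.8%, the mRNA vaccine 17/97 = 17.5% → the mRNA vaccine
Under-40: the two-dose vaccine 3/5 = 60.0%, the mRNA vaccine 4/5 = 80.0% → the mRNA vaccine
40–64: the two-dose vaccine 16/37 = 43.2%, the mRNA vaccine 9/18 = 50.0% → the mRNA vaccine
The mRNA vaccine has the higher rate in all 3 groups.

the mRNA vaccine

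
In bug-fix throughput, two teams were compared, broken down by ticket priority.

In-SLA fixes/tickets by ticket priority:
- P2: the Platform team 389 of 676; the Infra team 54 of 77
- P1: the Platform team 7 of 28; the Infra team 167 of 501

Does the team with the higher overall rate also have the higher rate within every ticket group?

No

P2: the Platform team 389/676 = 57.5%, the Infra team 54/77 = 70.1% → the Infra team
P1: the Platform team 7/28 = 25.0%, the Infra team 167/501 = 33.3% → the Infra team
Overall: the Platform team 396/704 = 56.2%, the Infra team 221/578 = 38.2% → the Platform team
The Infra team wins each ticket group but the Platform team wins overall — the comparison reverses. The Infra team's tickets skew toward P1, which has a lower base rate.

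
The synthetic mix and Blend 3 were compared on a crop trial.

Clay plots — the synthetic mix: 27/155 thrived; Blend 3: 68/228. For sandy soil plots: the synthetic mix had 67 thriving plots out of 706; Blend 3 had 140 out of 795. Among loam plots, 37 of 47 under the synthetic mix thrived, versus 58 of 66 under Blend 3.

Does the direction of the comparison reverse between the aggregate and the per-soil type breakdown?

No

Clay: the synthetic mix 27/155 = 17.4%, Blend 3 68/228 = 29.8% → Blend 3
Sandy soil: the synthetic mix 67/706 = 9.5%, Blend 3 140/795 = 17.6% → Blend 3
Loam: the synthetic mix 37/47 = 78.7%, Blend 3 58/66 = 87.9% → Blend 3
Overall: the synthetic mix 131/908 = 14.4%, Blend 3 266/1089 = 24.4% → Blend 3
Blend 3 wins overall and in every soil group — no reversal.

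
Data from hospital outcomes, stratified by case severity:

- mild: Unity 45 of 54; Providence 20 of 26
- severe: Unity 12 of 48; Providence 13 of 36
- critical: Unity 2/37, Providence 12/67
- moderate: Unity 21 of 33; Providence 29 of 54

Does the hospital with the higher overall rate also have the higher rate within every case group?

Mild: Unity 45/54 = 83.3%, Providence 20/26 = 76.9% → Unity
Severe: Unity 12/48 = 25.0%, Providence 13/36 = 36.1% → Providence
Critical: Unity 2/37 = 5.4%, Providence 12/67 = 17.9% → Providence
Moderate: Unity 21/33 = 63.6%, Providence 29/54 = 53.7% → Unity
Overall: Unity 80/172 = 46.5%, Providence 74/183 = 40.4% → Unity
Neither sweeps: Unity wins 2 of 4 groups, Providence wins 2. Unity wins overall but not every group — no Simpson reversal.

No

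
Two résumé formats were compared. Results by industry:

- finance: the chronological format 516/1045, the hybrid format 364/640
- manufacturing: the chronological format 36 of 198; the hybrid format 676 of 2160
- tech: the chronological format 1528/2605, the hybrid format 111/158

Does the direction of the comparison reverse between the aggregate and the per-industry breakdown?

Yes

Finance: the chronological format 516/1045 = 49.4%, the hybrid format 364/640 = 56.9% → the hybrid format
Manufacturing: the chronological format 36/198 = 18.2%, the hybrid format 676/2160 = 31.3% → the hybrid format
Tech: the chronological format 1528/2605 = 58.7%, the hybrid format 111/158 = 70.3% → the hybrid format
Overall: the chronological format 2080/3848 = 54.1%, the hybrid format 1151/2958 = 38.9% → the chronological format
The hybrid format wins each industry group but the chronological format wins overall — the comparison reverses. The hybrid format's applications skew toward manufacturing, which has a lower base rate.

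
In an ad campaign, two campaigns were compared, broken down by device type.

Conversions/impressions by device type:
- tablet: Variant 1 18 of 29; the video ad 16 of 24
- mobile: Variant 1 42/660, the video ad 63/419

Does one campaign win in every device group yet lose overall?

Tablet: Variant 1 18/29 = 62.1%, the video ad 16/24 = 66.7% → the video ad
Mobile: Variant 1 42/660 = 6.4%, the video ad 63/419 = 15.0% → the video ad
Overall: Variant 1 60/689 = 8.7%, the video ad 79/443 = 17.8% → the video ad
The video ad wins overall and in every device group — no reversal.

No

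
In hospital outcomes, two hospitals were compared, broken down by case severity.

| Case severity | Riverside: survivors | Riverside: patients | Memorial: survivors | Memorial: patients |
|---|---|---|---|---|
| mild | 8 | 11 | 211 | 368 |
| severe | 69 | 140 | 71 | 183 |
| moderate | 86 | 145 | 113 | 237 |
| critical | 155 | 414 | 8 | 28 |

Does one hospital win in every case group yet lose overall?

Yes

Mild: Riverside 8/11 = 72.7%, Memorial 211/368 = 57.3% → Riverside
Severe: Riverside 69/140 = 49.3%, Memorial 71/183 = 38.8% → Riverside
Moderate: Riverside 86/145 = 59.3%, Memorial 113/237 = 47.7% → Riverside
Critical: Riverside 155/414 = 37.4%, Memorial 8/28 = 28.6% → Riverside
Overall: Riverside 318/710 = 44.8%, Memorial 403/816 = 49.4% → Memorial
Riverside wins each case group but Memorial wins overall — the comparison reverses. Riverside's patients skew toward critical, which has a lower base rate.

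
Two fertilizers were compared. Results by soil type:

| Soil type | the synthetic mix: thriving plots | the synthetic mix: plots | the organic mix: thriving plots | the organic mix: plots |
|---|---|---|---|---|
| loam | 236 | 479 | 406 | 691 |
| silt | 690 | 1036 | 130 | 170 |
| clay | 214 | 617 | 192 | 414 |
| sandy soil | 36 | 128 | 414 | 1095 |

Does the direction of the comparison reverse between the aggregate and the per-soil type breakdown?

Yes

Loam: the synthetic mix 236/479 = 49.3%, the organic mix 406/691 = 58.8% → the organic mix
Silt: the synthetic mix 690/1036 = 66.6%, the organic mix 130/170 = 76.5% → the organic mix
Clay: the synthetic mix 214/617 = 34.7%, the organic mix 192/414 = 46.4% → the organic mix
Sandy soil: the synthetic mix 36/128 = 28.1%, the organic mix 414/1095 = 37.8% → the organic mix
Overall: the synthetic mix 1176/2260 = 52.0%, the organic mix 1142/2370 = 48.2% → the synthetic mix
The organic mix wins each soil group but the synthetic mix wins overall — the comparison reverses. The organic mix's plots skew toward sandy soil, which has a lower base rate.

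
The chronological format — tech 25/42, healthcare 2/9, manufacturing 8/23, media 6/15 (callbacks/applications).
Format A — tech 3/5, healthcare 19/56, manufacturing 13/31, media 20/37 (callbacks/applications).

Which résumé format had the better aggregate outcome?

the chronological format

Tech: the chronological format 25/42 = 59.5%, Format A 3/5 = 60.0% → Format A
Healthcare: the chronological format 2/9 = 22.2%, Format A 19/56 = 33.9% → Format A
Manufacturing: the chronological format 8/23 = 34.8%, Format A 13/31 = 41.9% → Format A
Media: the chronological format 6/15 = 40.0%, Format A 20/37 = 54.1% → Format A
Overall: the chronological format 41/89 = 46.1%, Format A 55/129 = 42.6% → the chronological format
(Format A wins every industry group but the chronological format wins overall — Format A's applications skew toward the low-rate healthcare group.)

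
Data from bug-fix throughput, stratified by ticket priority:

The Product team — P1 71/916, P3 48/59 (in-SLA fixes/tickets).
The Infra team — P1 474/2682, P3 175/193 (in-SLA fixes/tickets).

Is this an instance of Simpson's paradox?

No

P1: the Product team 71/916 = 7.8%, the Infra team 474/2682 = 17.7% → the Infra team
P3: the Product team 48/59 = 81.4%, the Infra team 175/193 = 90.7% → the Infra team
Overall: the Product team 119/975 = 12.2%, the Infra team 649/2875 = 22.6% → the Infra team
The Infra team wins overall and in every ticket group — no reversal.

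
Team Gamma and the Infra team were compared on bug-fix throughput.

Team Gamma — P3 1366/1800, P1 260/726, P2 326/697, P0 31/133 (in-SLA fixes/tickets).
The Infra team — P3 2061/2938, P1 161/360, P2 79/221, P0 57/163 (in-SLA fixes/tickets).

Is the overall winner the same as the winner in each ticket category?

P3: Team Gamma 1366/1800 = 75.9%, the Infra team 2061/2938 = 70.1% → Team Gamma
P1: Team Gamma 260/726 = 35.8%, the Infra team 161/360 = 44.7% → the Infra team
P2: Team Gamma 326/697 = 46.8%, the Infra team 79/221 = 35.7% → Team Gamma
P0: Team Gamma 31/133 = 23.3%, the Infra team 57/163 = 35.0% → the Infra team
Overall: Team Gamma 1983/3356 = 59.1%, the Infra team 2358/3682 = 64.0% → the Infra team
Neither sweeps: Team Gamma wins 2 of 4 groups, the Infra team wins 2. The Infra team wins overall but not every group — no Simpson reversal.

No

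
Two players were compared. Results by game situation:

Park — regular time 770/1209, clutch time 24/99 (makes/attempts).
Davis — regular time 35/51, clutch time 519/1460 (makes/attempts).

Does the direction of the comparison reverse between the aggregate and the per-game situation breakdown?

Yes

Regular time: Park 770/1209 = 63.7%, Davis 35/51 = 68.6% → Davis
Clutch time: Park 24/99 = 24.2%, Davis 519/1460 = 35.5% → Davis
Overall: Park 794/1308 = 60.7%, Davis 554/1511 = 36.7% → Park
Davis wins each game group but Park wins overall — the comparison reverses. Davis's attempts skew toward clutch time, which has a lower base rate.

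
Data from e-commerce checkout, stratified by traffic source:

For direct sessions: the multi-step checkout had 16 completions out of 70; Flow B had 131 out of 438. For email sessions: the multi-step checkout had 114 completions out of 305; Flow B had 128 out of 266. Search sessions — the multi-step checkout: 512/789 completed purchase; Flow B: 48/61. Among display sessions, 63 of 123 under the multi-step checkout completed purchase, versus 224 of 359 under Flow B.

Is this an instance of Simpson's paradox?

Direct: the multi-step checkout 16/70 = 22.9%, Flow B 131/438 = 29.9% → Flow B
Email: the multi-step checkout 114/305 = 37.4%, Flow B 128/266 = 48.1% → Flow B
Search: the multi-step checkout 512/789 = 64.9%, Flow B 48/61 = 78.7% → Flow B
Display: the multi-step checkout 63/123 = 51.2%, Flow B 224/359 = 62.4% → Flow B
Overall: the multi-step checkout 705/1287 = 54.8%, Flow B 531/1124 = 47.2% → the multi-step checkout
Flow B wins each traffic group but the multi-step checkout wins overall — the comparison reverses. Flow B's sessions skew toward direct, which has a lower base rate.

Yes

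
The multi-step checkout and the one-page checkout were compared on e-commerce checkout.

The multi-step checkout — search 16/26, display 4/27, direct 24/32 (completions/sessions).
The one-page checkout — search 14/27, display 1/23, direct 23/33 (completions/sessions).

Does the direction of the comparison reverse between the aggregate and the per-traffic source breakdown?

Search: the multi-step checkout 16/26 = 61.5%, the one-page checkout 14/27 = 51.9% → the multi-step checkout
Display: the multi-step checkout 4/27 = 14.8%, the one-page checkout 1/23 = 4.3% → the multi-step checkout
Direct: the multi-step checkout 24/32 = 75.0%, the one-page checkout 23/33 = 69.7% → the multi-step checkout
Overall: the multi-step checkout 44/85 = 51.8%, the one-page checkout 38/83 = 45.8% → the multi-step checkout
The multi-step checkout wins overall and in every traffic group — no reversal.

No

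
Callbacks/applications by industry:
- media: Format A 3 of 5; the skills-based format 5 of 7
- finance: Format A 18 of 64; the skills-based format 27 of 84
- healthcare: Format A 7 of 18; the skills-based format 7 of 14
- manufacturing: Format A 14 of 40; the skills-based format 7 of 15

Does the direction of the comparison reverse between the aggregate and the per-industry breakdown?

No

Media: Format A 3/5 = 60.0%, the skills-based format 5/7 = 71.4% → the skills-based format
Finance: Format A 18/64 = 28.1%, the skills-based format 27/84 = 32.1% → the skills-based format
Healthcare: Format A 7/18 = 38.9%, the skills-based format 7/14 = 50.0% → the skills-based format
Manufacturing: Format A 14/40 = 35.0%, the skills-based format 7/15 = 46.7% → the skills-based format
Overall: Format A 42/127 = 33.1%, the skills-based format 46/120 = 38.3% → the skills-based format
The skills-based format wins overall and in every industry group — no reversal.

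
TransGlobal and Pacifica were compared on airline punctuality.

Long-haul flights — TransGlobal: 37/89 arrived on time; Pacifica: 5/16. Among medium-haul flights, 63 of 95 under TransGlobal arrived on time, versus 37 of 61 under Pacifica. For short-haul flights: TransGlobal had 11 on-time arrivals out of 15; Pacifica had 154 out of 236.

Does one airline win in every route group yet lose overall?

Long-haul: TransGlobal 37/89 = 41.6%, Pacifica 5/16 = 31.2% → TransGlobal
Medium-haul: TransGlobal 63/95 = 66.3%, Pacifica 37/61 = 60.7% → TransGlobal
Short-haul: TransGlobal 11/15 = 73.3%, Pacifica 154/236 = 65.3% → TransGlobal
Overall: TransGlobal 111/199 = 55.8%, Pacifica 196/313 = 62.6% → Pacifica
TransGlobal wins each route group but Pacifica wins overall — the comparison reverses. TransGlobal's flights skew toward long-haul, which has a lower base rate.

Yes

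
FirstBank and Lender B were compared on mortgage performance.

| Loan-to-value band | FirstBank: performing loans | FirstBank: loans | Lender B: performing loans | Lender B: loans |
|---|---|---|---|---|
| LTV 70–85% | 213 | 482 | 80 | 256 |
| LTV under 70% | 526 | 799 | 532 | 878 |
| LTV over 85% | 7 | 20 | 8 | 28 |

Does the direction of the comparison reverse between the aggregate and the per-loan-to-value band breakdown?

LTV 70–85%: FirstBank 213/482 = 44.2%, Lender B 80/256 = 31.2% → FirstBank
LTV under 70%: FirstBank 526/799 = 65.8%, Lender B 532/878 = 60.6% → FirstBank
LTV over 85%: FirstBank 7/20 = 35.0%, Lender B 8/28 = 28.6% → FirstBank
Overall: FirstBank 746/1301 = 57.3%, Lender B 620/1162 = 53.4% → FirstBank
FirstBank wins overall and in every loan-to-value group — no reversal.

No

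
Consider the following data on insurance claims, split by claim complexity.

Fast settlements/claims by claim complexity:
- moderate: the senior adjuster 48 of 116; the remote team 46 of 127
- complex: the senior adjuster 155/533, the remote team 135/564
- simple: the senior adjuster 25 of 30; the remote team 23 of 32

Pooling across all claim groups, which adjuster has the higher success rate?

the senior adjuster

Moderate: the senior adjuster 48/116 = 41.4%, the remote team 46/127 = 36.2% → the senior adjuster
Complex: the senior adjuster 155/533 = 29.1%, the remote team 135/564 = 23.9% → the senior adjuster
Simple: the senior adjuster 25/30 = 83.3%, the remote team 23/32 = 71.9% → the senior adjuster
Overall: the senior adjuster 228/679 = 33.6%, the remote team 204/723 = 28.2% → the senior adjuster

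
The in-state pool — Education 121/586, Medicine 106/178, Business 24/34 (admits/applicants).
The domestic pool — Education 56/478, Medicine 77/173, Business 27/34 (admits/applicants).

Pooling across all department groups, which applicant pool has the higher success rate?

Education: the in-state pool 121/586 = 20.6%, the domestic pool 56/478 = 11.7% → the in-state pool
Medicine: the in-state pool 106/178 = 59.6%, the domestic pool 77/173 = 44.5% → the in-state pool
Business: the in-state pool 24/34 = 70.6%, the domestic pool 27/34 = 79.4% → the domestic pool
Overall: the in-state pool 251/798 = 31.5%, the domestic pool 160/685 = 23.4% → the in-state pool
(Neither sweeps every department group, but the in-state pool has the higher pooled rate.)

the in-state pool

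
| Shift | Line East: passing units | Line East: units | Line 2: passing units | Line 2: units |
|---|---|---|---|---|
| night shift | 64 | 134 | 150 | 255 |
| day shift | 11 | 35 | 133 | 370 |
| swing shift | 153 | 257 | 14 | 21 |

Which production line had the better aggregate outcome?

Line East

Night shift: Line East 64/134 = 47.8%, Line 2 150/255 = 58.8% → Line 2
Day shift: Line East 11/35 = 31.4%, Line 2 133/370 = 35.9% → Line 2
Swing shift: Line East 153/257 = 59.5%, Line 2 14/21 = 66.7% → Line 2
Overall: Line East 228/426 = 53.5%, Line 2 297/646 = 46.0% → Line East
(Line 2 wins every shift group but Line East wins overall — Line 2's units skew toward the low-rate day shift group.)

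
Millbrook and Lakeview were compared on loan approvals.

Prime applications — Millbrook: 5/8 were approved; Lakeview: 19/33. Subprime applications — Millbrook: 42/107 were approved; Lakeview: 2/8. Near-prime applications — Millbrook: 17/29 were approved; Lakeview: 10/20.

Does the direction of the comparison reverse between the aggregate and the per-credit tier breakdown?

Yes

Prime: Millbrook 5/8 = 62.5%, Lakeview 19/33 = 57.6% → Millbrook
Subprime: Millbrook 42/107 = 39.3%, Lakeview 2/8 = 25.0% → Millbrook
Near-prime: Millbrook 17/29 = 58.6%, Lakeview 10/20 = 50.0% → Millbrook
Overall: Millbrook 64/144 = 44.4%, Lakeview 31/61 = 50.8% → Lakeview
Millbrook wins each credit group but Lakeview wins overall — the comparison reverses. Millbrook's applications skew toward subprime, which has a lower base rate.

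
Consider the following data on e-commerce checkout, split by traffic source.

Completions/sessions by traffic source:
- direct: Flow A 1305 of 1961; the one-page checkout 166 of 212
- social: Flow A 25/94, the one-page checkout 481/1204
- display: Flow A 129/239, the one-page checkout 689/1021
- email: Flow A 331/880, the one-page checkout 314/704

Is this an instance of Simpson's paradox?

Direct: Flow A 1305/1961 = 66.5%, the one-page checkout 166/212 = 78.3% → the one-page checkout
Social: Flow A 25/94 = 26.6%, the one-page checkout 481/1204 = 40.0% → the one-page checkout
Display: Flow A 129/239 = 54.0%, the one-page checkout 689/1021 = 67.5% → the one-page checkout
Email: Flow A 331/880 = 37.6%, the one-page checkout 314/704 = 44.6% → the one-page checkout
Overall: Flow A 1790/3174 = 56.4%, the one-page checkout 1650/3141 = 52.5% → Flow A
The one-page checkout wins each traffic group but Flow A wins overall — the comparison reverses. The one-page checkout's sessions skew toward social, which has a lower base rate.

Yes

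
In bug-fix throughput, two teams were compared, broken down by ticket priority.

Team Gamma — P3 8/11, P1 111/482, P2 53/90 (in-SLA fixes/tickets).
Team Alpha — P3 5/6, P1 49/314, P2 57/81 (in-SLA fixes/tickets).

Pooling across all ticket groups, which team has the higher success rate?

Team Gamma

P3: Team Gamma 8/11 = 72.7%, Team Alpha 5/6 = 83.3% → Team Alpha
P1: Team Gamma 111/482 = 23.0%, Team Alpha 49/314 = 15.6% → Team Gamma
P2: Team Gamma 53/90 = 58.9%, Team Alpha 57/81 = 70.4% → Team Alpha
Overall: Team Gamma 172/583 = 29.5%, Team Alpha 111/401 = 27.7% → Team Gamma
(Neither sweeps every ticket group, but Team Gamma has the higher pooled rate.)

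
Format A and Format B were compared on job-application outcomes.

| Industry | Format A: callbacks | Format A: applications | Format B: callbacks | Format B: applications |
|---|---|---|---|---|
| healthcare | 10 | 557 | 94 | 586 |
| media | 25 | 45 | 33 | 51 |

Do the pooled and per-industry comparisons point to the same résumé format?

Yes

Healthcare: Format A 10/557 = 1.8%, Format B 94/586 = 16.0% → Format B
Media: Format A 25/45 = 55.6%, Format B 33/51 = 64.7% → Format B
Overall: Format A 35/602 = 5.8%, Format B 127/637 = 19.9% → Format B
Format B wins overall and in every industry group — no reversal.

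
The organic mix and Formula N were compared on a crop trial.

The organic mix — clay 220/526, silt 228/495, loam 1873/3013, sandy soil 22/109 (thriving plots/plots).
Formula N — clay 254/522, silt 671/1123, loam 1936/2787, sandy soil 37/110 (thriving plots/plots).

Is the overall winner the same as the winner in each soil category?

Clay: the organic mix 220/526 = 41.8%, Formula N 254/522 = 48.7% → Formula N
Silt: the organic mix 228/495 = 46.1%, Formula N 671/1123 = 59.8% → Formula N
Loam: the organic mix 1873/3013 = 62.2%, Formula N 1936/2787 = 69.5% → Formula N
Sandy soil: the organic mix 22/109 = 20.2%, Formula N 37/110 = 33.6% → Formula N
Overall: the organic mix 2343/4143 = 56.6%, Formula N 2898/4542 = 63.8% → Formula N
Formula N wins overall and in every soil group — no reversal.

Yes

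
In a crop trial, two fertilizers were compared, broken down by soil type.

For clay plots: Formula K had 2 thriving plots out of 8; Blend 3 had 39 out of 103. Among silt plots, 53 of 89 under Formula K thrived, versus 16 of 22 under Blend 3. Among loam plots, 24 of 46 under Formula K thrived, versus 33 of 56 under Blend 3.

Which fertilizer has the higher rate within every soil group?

Clay: Formula K 2/8 = 25.0%, Blend 3 39/103 = 37.9% → Blend 3
Silt: Formula K 53/89 = 59.6%, Blend 3 16/22 = 72.7% → Blend 3
Loam: Formula K 24/46 = 52.2%, Blend 3 33/56 = 58.9% → Blend 3
Blend 3 has the higher rate in all 3 groups.

Blend 3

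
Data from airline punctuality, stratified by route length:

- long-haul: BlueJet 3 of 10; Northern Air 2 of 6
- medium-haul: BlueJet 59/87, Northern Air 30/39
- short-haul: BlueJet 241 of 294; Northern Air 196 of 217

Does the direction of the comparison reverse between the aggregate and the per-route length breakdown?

No

Long-haul: BlueJet 3/10 = 30.0%, Northern Air 2/6 = 33.3% → Northern Air
Medium-haul: BlueJet 59/87 = 67.8%, Northern Air 30/39 = 76.9% → Northern Air
Short-haul: BlueJet 241/294 = 82.0%, Northern Air 196/217 = 90.3% → Northern Air
Overall: BlueJet 303/391 = 77.5%, Northern Air 228/262 = 87.0% → Northern Air
Northern Air wins overall and in every route group — no reversal.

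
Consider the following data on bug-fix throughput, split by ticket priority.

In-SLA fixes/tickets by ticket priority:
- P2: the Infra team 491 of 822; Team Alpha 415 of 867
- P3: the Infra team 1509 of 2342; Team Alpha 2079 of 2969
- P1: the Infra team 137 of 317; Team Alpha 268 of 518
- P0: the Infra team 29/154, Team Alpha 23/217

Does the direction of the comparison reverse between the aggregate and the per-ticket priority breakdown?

No

P2: the Infra team 491/822 = 59.7%, Team Alpha 415/867 = 47.9% → the Infra team
P3: the Infra team 1509/2342 = 64.4%, Team Alpha 2079/2969 = 70.0% → Team Alpha
P1: the Infra team 137/317 = 43.2%, Team Alpha 268/518 = 51.7% → Team Alpha
P0: the Infra team 29/154 = 18.8%, Team Alpha 23/217 = 10.6% → the Infra team
Overall: the Infra team 2166/3635 = 59.6%, Team Alpha 2785/4571 = 60.9% → Team Alpha
Neither sweeps: the Infra team wins 2 of 4 groups, Team Alpha wins 2. Team Alpha wins overall but not every group — no Simpson reversal.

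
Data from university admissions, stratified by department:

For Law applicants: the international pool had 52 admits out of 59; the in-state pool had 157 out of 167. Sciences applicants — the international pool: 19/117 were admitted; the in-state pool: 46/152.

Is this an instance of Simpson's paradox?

Law: the international pool 52/59 = 88.1%, the in-state pool 157/167 = 94.0% → the in-state pool
Sciences: the international pool 19/117 = 16.2%, the in-state pool 46/152 = 30.3% → the in-state pool
Overall: the international pool 71/176 = 40.3%, the in-state pool 203/319 = 63.6% → the in-state pool
The in-state pool wins overall and in every department group — no reversal.

No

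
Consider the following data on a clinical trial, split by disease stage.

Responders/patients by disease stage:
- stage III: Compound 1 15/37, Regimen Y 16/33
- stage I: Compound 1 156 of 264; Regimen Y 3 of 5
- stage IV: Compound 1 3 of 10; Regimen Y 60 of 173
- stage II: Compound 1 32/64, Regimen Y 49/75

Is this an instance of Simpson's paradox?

Yes

Stage III: Compound 1 15/37 = 40.5%, Regimen Y 16/33 = 48.5% → Regimen Y
Stage I: Compound 1 156/264 = 59.1%, Regimen Y 3/5 = 60.0% → Regimen Y
Stage IV: Compound 1 3/10 = 30.0%, Regimen Y 60/173 = 34.7% → Regimen Y
Stage II: Compound 1 32/64 = 50.0%, Regimen Y 49/75 = 65.3% → Regimen Y
Overall: Compound 1 206/375 = 54.9%, Regimen Y 128/286 = 44.8% → Compound 1
Regimen Y wins each disease group but Compound 1 wins overall — the comparison reverses. Regimen Y's patients skew toward stage IV, which has a lower base rate.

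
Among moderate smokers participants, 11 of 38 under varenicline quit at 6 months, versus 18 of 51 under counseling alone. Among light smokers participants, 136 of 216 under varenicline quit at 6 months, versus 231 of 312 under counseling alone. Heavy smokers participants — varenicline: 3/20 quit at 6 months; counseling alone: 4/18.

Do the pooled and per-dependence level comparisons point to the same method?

Moderate smokers: varenicline 11/38 = 28.9%, counseling alone 18/51 = 35.3% → counseling alone
Light smokers: varenicline 136/216 = 63.0%, counseling alone 231/312 = 74.0% → counseling alone
Heavy smokers: varenicline 3/20 = 15.0%, counseling alone 4/18 = 22.2% → counseling alone
Overall: varenicline 150/274 = 54.7%, counseling alone 253/381 = 66.4% → counseling alone
Counseling alone wins overall and in every dependence group — no reversal.

Yes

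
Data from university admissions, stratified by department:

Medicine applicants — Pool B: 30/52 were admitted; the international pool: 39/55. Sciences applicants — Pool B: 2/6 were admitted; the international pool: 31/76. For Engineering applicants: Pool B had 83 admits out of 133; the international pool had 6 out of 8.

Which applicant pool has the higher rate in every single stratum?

Medicine: Pool B 30/52 = 57.7%, the international pool 39/55 = 70.9% → the international pool
Sciences: Pool B 2/6 = 33.3%, the international pool 31/76 = 40.8% → the international pool
Engineering: Pool B 83/133 = 62.4%, the international pool 6/8 = 75.0% → the international pool
The international pool has the higher rate in all 3 groups.

the international pool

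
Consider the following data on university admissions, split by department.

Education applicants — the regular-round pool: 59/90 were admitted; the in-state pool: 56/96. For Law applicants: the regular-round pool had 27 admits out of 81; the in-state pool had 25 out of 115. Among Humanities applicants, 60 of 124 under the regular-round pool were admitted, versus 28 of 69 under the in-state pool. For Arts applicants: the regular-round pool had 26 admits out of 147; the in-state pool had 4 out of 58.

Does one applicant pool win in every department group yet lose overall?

No

Education: the regular-round pool 59/90 = 65.6%, the in-state pool 56/96 = 58.3% → the regular-round pool
Law: the regular-round pool 27/81 = 33.3%, the in-state pool 25/115 = 21.7% → the regular-round pool
Humanities: the regular-round pool 60/124 = 48.4%, the in-state pool 28/69 = 40.6% → the regular-round pool
Arts: the regular-round pool 26/147 = 17.7%, the in-state pool 4/58 = 6.9% → the regular-round pool
Overall: the regular-round pool 172/442 = 38.9%, the in-state pool 113/338 = 33.4% → the regular-round pool
The regular-round pool wins overall and in every department group — no reversal.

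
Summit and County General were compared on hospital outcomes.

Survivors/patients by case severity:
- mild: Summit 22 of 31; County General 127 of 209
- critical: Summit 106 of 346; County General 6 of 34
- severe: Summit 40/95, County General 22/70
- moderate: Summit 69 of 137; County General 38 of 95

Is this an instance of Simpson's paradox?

Yes

Mild: Summit 22/31 = 71.0%, County General 127/209 = 60.8% → Summit
Critical: Summit 106/346 = 30.6%, County General 6/34 = 17.6% → Summit
Severe: Summit 40/95 = 42.1%, County General 22/70 = 31.4% → Summit
Moderate: Summit 69/137 = 50.4%, County General 38/95 = 40.0% → Summit
Overall: Summit 237/609 = 38.9%, County General 193/408 = 47.3% → County General
Summit wins each case group but County General wins overall — the comparison reverses. Summit's patients skew toward critical, which has a lower base rate.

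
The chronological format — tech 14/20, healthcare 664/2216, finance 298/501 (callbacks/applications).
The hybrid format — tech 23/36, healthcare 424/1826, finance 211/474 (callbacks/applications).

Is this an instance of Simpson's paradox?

Tech: the chronological format 14/20 = 70.0%, the hybrid format 23/36 = 63.9% → the chronological format
Healthcare: the chronological format 664/2216 = 30.0%, the hybrid format 424/1826 = 23.2% → the chronological format
Finance: the chronological format 298/501 = 59.5%, the hybrid format 211/474 = 44.5% → the chronological format
Overall: the chronological format 976/2737 = 35.7%, the hybrid format 658/2336 = 28.2% → the chronological format
The chronological format wins overall and in every industry group — no reversal.

No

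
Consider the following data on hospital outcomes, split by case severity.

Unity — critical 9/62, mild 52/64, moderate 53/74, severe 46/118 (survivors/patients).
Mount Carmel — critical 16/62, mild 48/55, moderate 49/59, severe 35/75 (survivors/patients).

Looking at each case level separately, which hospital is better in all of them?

Critical: Unity 9/62 = 14.5%, Mount Carmel 16/62 = 25.8% → Mount Carmel
Mild: Unity 52/64 = 81.2%, Mount Carmel 48/55 = 87.3% → Mount Carmel
Moderate: Unity 53/74 = 71.6%, Mount Carmel 49/59 = 83.1% → Mount Carmel
Severe: Unity 46/118 = 39.0%, Mount Carmel 35/75 = 46.7% → Mount Carmel
Mount Carmel has the higher rate in all 4 groups.

Mount Carmel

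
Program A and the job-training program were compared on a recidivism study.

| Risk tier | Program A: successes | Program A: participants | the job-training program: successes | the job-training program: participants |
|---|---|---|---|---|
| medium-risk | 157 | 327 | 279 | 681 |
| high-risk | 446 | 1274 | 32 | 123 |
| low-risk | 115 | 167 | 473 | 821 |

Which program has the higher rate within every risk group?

Medium-risk: Program A 157/327 = 48.0%, the job-training program 279/681 = 41.0% → Program A
High-risk: Program A 446/1274 = 35.0%, the job-training program 32/123 = 26.0% → Program A
Low-risk: Program A 115/167 = 68.9%, the job-training program 473/821 = 57.6% → Program A
Program A has the higher rate in all 3 groups.

Program A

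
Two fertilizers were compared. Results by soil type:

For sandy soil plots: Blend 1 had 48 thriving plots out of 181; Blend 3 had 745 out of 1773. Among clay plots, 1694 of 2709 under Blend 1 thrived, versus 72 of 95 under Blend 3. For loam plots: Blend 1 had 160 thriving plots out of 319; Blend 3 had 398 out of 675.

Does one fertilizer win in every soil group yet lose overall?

Sandy soil: Blend 1 48/181 = 26.5%, Blend 3 745/1773 = 42.0% → Blend 3
Clay: Blend 1 1694/2709 = 62.5%, Blend 3 72/95 = 75.8% → Blend 3
Loam: Blend 1 160/319 = 50.2%, Blend 3 398/675 = 59.0% → Blend 3
Overall: Blend 1 1902/3209 = 59.3%, Blend 3 1215/2543 = 47.8% → Blend 1
Blend 3 wins each soil group but Blend 1 wins overall — the comparison reverses. Blend 3's plots skew toward sandy soil, which has a lower base rate.

Yes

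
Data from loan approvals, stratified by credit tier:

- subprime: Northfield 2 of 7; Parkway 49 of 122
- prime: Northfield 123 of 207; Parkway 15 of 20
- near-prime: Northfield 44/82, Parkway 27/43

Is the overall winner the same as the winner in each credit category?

Subprime: Northfield 2/7 = 28.6%, Parkway 49/122 = 40.2% → Parkway
Prime: Northfield 123/207 = 59.4%, Parkway 15/20 = 75.0% → Parkway
Near-prime: Northfield 44/82 = 53.7%, Parkway 27/43 = 62.8% → Parkway
Overall: Northfield 169/296 = 57.1%, Parkway 91/185 = 49.2% → Northfield
Parkway wins each credit group but Northfield wins overall — the comparison reverses. Parkway's applications skew toward subprime, which has a lower base rate.

No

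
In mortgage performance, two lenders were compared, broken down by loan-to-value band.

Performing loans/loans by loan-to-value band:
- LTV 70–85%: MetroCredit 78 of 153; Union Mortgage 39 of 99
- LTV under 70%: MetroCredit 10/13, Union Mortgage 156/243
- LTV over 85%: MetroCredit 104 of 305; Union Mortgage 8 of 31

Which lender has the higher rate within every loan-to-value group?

LTV 70–85%: MetroCredit 78/153 = 51.0%, Union Mortgage 39/99 = 39.4% → MetroCredit
LTV under 70%: MetroCredit 10/13 = 76.9%, Union Mortgage 156/243 = 64.2% → MetroCredit
LTV over 85%: MetroCredit 104/305 = 34.1%, Union Mortgage 8/31 = 25.8% → MetroCredit
MetroCredit has the higher rate in all 3 groups.

MetroCredit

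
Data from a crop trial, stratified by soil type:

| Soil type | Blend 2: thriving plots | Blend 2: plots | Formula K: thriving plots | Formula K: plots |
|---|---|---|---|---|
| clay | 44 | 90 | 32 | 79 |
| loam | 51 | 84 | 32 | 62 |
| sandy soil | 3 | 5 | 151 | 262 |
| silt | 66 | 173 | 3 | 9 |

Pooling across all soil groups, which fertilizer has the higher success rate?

Clay: Blend 2 44/90 = 48.9%, Formula K 32/79 = 40.5% → Blend 2
Loam: Blend 2 51/84 = 60.7%, Formula K 32/62 = 51.6% → Blend 2
Sandy soil: Blend 2 3/5 = 60.0%, Formula K 151/262 = 57.6% → Blend 2
Silt: Blend 2 66/173 = 38.2%, Formula K 3/9 = 33.3% → Blend 2
Overall: Blend 2 164/352 = 46.6%, Formula K 218/412 = 52.9% → Formula K
(Blend 2 wins every soil group but Formula K wins overall — Blend 2's plots skew toward the low-rate silt group.)

Formula K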